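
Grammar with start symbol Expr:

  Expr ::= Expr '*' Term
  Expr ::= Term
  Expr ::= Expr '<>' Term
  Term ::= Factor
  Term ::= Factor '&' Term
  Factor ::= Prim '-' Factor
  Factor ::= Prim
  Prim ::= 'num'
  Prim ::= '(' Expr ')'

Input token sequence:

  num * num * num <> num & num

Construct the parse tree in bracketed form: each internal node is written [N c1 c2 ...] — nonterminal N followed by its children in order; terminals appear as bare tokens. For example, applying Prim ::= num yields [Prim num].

[Expr [Expr [Expr [Expr [Term [Factor [Prim num]]]] * [Term [Factor [Prim num]]]] * [Term [Factor [Prim num]]]] <> [Term [Factor [Prim num]] & [Term [Factor [Prim num]]]]]

Expr
Expr <> Term
Expr * Term <> Term
Expr * Term * Term <> Term
Term * Term * Term <> Term
Factor * Term * Term <> Term
Prim * Term * Term <> Term
num * Term * Term <> Term
num * Factor * Term <> Term
num * Prim * Term <> Term
num * num * Term <> Term
num * num * Factor <> Term
num * num * Prim <> Term
num * num * num <> Term
num * num * num <> Factor & Term
num * num * num <> Prim & Term
num * num * num <> num & Term
num * num * num <> num & Factor
num * num * num <> num & Prim
num * num * num <> num & num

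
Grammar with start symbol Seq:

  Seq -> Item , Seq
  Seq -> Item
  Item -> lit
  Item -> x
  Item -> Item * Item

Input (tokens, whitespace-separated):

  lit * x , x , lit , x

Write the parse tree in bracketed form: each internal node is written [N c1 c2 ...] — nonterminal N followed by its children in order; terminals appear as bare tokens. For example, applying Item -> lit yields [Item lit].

[Seq [Item [Item lit] * [Item x]] , [Seq [Item x] , [Seq [Item lit] , [Seq [Item x]]]]]

Seq
Item , Seq
Item * Item , Seq
lit * Item , Seq
lit * x , Seq
lit * x , Item , Seq
lit * x , x , Seq
lit * x , x , Item , Seq
lit * x , x , lit , Seq
lit * x , x , lit , Item
lit * x , x , lit , x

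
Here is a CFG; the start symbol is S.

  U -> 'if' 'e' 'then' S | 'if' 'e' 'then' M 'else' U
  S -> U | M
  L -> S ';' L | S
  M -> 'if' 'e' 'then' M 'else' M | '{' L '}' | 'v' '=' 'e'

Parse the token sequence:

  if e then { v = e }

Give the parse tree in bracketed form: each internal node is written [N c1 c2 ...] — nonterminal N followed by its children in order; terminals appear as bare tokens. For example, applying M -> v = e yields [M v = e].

S
U
if e then S
if e then M
if e then { L }
if e then { S }
if e then { M }
if e then { v = e }

[S [U if e then [S [M { [L [S [M v = e]]] }]]]]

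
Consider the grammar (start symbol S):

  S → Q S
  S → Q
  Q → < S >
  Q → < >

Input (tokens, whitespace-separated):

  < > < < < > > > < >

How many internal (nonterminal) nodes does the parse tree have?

[S [Q < >] [S [Q < [S [Q < [S [Q < >]] >]] >] [S [Q < >]]]]

10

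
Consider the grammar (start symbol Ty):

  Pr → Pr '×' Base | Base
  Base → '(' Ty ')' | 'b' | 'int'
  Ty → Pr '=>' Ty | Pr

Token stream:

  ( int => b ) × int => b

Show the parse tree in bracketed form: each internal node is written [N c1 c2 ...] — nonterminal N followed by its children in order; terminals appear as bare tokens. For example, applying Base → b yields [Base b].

Ty
Pr => Ty
Pr × Base => Ty
Base × Base => Ty
( Ty ) × Base => Ty
( Pr => Ty ) × Base => Ty
( Base => Ty ) × Base => Ty
( int => Ty ) × Base => Ty
( int => Pr ) × Base => Ty
( int => Base ) × Base => Ty
( int => b ) × Base => Ty
( int => b ) × int => Ty
( int => b ) × int => Pr
( int => b ) × int => Base
( int => b ) × int => b

[Ty [Pr [Pr [Base ( [Ty [Pr [Base int]] => [Ty [Pr [Base b]]]] )]] × [Base int]] => [Ty [Pr [Base b]]]]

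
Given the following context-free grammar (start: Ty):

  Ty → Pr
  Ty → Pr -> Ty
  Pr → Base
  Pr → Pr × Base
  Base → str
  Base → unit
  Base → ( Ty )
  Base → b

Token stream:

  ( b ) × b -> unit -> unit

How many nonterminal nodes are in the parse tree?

14

[Ty [Pr [Pr [Base ( [Ty [Pr [Base b]]] )]] × [Base b]] -> [Ty [Pr [Base unit]] -> [Ty [Pr [Base unit]]]]]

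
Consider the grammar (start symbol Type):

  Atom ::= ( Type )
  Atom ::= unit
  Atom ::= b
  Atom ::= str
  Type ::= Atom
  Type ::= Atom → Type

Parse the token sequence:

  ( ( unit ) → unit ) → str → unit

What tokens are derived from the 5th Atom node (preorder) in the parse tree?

str

[Type [Atom ( [Type [Atom ( [Type [Atom unit]] )] → [Type [Atom unit]]] )] → [Type [Atom str] → [Type [Atom unit]]]]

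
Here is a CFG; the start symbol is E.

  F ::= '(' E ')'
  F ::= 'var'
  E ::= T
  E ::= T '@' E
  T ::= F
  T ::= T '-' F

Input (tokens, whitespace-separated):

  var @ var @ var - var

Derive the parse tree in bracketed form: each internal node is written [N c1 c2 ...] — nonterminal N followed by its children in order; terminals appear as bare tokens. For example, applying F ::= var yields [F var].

E
T @ E
F @ E
var @ E
var @ T @ E
var @ F @ E
var @ var @ E
var @ var @ T
var @ var @ T - F
var @ var @ F - F
var @ var @ var - F
var @ var @ var - var

[E [T [F var]] @ [E [T [F var]] @ [E [T [T [F var]] - [F var]]]]]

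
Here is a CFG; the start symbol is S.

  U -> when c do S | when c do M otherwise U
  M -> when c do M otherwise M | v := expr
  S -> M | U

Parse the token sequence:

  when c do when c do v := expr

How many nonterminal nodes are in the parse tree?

6

[S [U when c do [S [U when c do [S [M v := expr]]]]]]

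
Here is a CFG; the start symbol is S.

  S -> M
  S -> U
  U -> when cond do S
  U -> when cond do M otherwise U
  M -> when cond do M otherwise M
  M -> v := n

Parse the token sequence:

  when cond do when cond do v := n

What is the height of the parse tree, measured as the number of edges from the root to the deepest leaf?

6

[S [U when cond do [S [U when cond do [S [M v := n]]]]]]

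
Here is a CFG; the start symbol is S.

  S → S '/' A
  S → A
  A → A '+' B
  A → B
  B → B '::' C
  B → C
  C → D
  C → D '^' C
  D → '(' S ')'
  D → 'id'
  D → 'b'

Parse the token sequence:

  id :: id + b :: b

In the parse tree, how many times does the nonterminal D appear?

4

[S [A [A [B [B [C [D id]]] :: [C [D id]]]] + [B [B [C [D b]]] :: [C [D b]]]]]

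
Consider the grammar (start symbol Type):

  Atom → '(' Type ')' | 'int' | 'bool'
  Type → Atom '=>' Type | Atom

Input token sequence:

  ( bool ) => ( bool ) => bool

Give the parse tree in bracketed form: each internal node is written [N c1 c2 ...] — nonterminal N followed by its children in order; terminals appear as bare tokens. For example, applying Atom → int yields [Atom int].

Type
Atom => Type
( Type ) => Type
( Atom ) => Type
( bool ) => Type
( bool ) => Atom => Type
( bool ) => ( Type ) => Type
( bool ) => ( Atom ) => Type
( bool ) => ( bool ) => Type
( bool ) => ( bool ) => Atom
( bool ) => ( bool ) => bool

[Type [Atom ( [Type [Atom bool]] )] => [Type [Atom ( [Type [Atom bool]] )] => [Type [Atom bool]]]]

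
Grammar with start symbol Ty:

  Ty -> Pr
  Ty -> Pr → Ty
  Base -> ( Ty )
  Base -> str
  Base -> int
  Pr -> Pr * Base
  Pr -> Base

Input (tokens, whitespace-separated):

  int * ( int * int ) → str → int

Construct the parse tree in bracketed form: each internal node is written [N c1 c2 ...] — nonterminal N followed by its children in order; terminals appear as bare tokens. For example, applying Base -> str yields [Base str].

[Ty [Pr [Pr [Base int]] * [Base ( [Ty [Pr [Pr [Base int]] * [Base int]]] )]] → [Ty [Pr [Base str]] → [Ty [Pr [Base int]]]]]

Ty
Pr → Ty
Pr * Base → Ty
Base * Base → Ty
int * Base → Ty
int * ( Ty ) → Ty
int * ( Pr ) → Ty
int * ( Pr * Base ) → Ty
int * ( Base * Base ) → Ty
int * ( int * Base ) → Ty
int * ( int * int ) → Ty
int * ( int * int ) → Pr → Ty
int * ( int * int ) → Base → Ty
int * ( int * int ) → str → Ty
int * ( int * int ) → str → Pr
int * ( int * int ) → str → Base
int * ( int * int ) → str → int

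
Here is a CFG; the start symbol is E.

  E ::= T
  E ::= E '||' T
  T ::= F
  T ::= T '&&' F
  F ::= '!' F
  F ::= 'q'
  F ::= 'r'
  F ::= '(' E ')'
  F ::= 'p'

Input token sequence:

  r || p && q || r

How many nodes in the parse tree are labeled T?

4

[E [E [E [T [F r]]] || [T [T [F p]] && [F q]]] || [T [F r]]]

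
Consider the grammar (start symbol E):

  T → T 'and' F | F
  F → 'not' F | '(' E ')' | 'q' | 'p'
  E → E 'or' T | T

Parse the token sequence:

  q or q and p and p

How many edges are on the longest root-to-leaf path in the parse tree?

[E [E [T [F q]]] or [T [T [T [F q]] and [F p]] and [F p]]]

5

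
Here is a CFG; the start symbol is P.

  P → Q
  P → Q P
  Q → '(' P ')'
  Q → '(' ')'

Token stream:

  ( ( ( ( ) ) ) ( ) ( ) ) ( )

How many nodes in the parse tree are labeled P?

7

[P [Q ( [P [Q ( [P [Q ( [P [Q ( )]] )]] )] [P [Q ( )] [P [Q ( )]]]] )] [P [Q ( )]]]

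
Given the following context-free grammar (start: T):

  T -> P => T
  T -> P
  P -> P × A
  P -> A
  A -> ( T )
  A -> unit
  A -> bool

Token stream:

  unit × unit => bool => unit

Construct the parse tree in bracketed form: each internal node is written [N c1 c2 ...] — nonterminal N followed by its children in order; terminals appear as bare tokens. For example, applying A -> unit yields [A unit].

T
P => T
P × A => T
A × A => T
unit × A => T
unit × unit => T
unit × unit => P => T
unit × unit => A => T
unit × unit => bool => T
unit × unit => bool => P
unit × unit => bool => A
unit × unit => bool => unit

[T [P [P [A unit]] × [A unit]] => [T [P [A bool]] => [T [P [A unit]]]]]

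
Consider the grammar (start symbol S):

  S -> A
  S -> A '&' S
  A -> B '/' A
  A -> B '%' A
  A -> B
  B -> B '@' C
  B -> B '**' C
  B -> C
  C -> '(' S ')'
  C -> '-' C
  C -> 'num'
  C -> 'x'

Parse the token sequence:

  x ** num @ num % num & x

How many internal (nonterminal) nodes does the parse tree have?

[S [A [B [B [B [C x]] ** [C num]] @ [C num]] % [A [B [C num]]]] & [S [A [B [C x]]]]]

15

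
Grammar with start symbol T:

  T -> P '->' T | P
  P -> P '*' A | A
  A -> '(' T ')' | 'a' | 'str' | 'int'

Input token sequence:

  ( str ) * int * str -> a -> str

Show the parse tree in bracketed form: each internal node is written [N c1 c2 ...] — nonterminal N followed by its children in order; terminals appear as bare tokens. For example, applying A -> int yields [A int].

T
P -> T
P * A -> T
P * A * A -> T
A * A * A -> T
( T ) * A * A -> T
( P ) * A * A -> T
( A ) * A * A -> T
( str ) * A * A -> T
( str ) * int * A -> T
( str ) * int * str -> T
( str ) * int * str -> P -> T
( str ) * int * str -> A -> T
( str ) * int * str -> a -> T
( str ) * int * str -> a -> P
( str ) * int * str -> a -> A
( str ) * int * str -> a -> str

[T [P [P [P [A ( [T [P [A str]]] )]] * [A int]] * [A str]] -> [T [P [A a]] -> [T [P [A str]]]]]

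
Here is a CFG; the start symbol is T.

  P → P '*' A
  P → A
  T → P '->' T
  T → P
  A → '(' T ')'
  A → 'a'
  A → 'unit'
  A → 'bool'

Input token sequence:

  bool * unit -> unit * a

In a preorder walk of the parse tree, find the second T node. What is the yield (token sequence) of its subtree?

[T [P [P [A bool]] * [A unit]] -> [T [P [P [A unit]] * [A a]]]]

unit * a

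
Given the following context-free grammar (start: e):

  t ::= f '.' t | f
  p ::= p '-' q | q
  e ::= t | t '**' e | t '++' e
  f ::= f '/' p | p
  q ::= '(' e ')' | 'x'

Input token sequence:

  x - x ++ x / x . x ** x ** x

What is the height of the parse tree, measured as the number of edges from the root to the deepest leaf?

8

[e [t [f [p [p [q x]] - [q x]]]] ++ [e [t [f [f [p [q x]]] / [p [q x]]] . [t [f [p [q x]]]]] ** [e [t [f [p [q x]]]] ** [e [t [f [p [q x]]]]]]]]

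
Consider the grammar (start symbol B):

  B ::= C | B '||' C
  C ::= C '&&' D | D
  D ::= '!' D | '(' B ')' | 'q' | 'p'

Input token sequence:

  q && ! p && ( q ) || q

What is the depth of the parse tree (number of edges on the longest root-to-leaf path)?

7

[B [B [C [C [C [D q]] && [D ! [D p]]] && [D ( [B [C [D q]]] )]]] || [C [D q]]]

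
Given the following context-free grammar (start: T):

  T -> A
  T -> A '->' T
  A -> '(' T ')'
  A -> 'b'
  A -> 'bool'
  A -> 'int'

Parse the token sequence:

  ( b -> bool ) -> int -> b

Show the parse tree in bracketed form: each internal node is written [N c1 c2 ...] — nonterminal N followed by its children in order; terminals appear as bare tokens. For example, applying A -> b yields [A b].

T
A -> T
( T ) -> T
( A -> T ) -> T
( b -> T ) -> T
( b -> A ) -> T
( b -> bool ) -> T
( b -> bool ) -> A -> T
( b -> bool ) -> int -> T
( b -> bool ) -> int -> A
( b -> bool ) -> int -> b

[T [A ( [T [A b] -> [T [A bool]]] )] -> [T [A int] -> [T [A b]]]]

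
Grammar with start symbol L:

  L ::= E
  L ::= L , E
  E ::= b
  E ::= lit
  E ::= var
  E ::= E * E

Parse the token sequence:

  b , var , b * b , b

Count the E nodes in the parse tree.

6

[L [L [L [L [E b]] , [E var]] , [E [E b] * [E b]]] , [E b]]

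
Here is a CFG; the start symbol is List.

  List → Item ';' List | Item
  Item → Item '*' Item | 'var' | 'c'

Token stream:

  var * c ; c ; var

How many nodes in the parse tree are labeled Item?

[List [Item [Item var] * [Item c]] ; [List [Item c] ; [List [Item var]]]]

5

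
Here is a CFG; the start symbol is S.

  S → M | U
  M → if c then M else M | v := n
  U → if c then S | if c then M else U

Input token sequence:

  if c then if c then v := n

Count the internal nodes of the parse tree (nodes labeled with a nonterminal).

[S [U if c then [S [U if c then [S [M v := n]]]]]]

6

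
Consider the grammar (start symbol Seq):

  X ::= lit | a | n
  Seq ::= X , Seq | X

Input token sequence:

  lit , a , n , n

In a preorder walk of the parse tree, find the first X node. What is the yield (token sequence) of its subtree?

lit

[Seq [X lit] , [Seq [X a] , [Seq [X n] , [Seq [X n]]]]]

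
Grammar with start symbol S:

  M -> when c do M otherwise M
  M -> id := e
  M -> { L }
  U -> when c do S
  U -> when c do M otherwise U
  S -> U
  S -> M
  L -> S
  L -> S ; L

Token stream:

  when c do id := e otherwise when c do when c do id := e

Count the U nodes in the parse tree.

[S [U when c do [M id := e] otherwise [U when c do [S [U when c do [S [M id := e]]]]]]]

3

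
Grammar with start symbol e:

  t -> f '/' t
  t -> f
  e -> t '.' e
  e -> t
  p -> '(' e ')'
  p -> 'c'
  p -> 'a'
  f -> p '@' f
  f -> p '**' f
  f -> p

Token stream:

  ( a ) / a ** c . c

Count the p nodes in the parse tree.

5

[e [t [f [p ( [e [t [f [p a]]]] )]] / [t [f [p a] ** [f [p c]]]]] . [e [t [f [p c]]]]]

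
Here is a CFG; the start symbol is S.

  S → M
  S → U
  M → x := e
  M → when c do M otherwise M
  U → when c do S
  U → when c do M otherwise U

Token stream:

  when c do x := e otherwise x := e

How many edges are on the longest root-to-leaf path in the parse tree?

3

[S [M when c do [M x := e] otherwise [M x := e]]]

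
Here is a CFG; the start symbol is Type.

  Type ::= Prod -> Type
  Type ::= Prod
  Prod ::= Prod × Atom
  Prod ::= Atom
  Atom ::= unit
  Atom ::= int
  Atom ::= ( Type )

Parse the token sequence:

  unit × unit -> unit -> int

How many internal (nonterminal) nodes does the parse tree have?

[Type [Prod [Prod [Atom unit]] × [Atom unit]] -> [Type [Prod [Atom unit]] -> [Type [Prod [Atom int]]]]]

11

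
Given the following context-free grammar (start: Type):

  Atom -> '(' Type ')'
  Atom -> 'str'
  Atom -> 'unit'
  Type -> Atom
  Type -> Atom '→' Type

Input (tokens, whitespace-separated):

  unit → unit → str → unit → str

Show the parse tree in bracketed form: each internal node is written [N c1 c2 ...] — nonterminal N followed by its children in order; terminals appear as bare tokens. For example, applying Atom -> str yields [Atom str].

[Type [Atom unit] → [Type [Atom unit] → [Type [Atom str] → [Type [Atom unit] → [Type [Atom str]]]]]]

Type
Atom → Type
unit → Type
unit → Atom → Type
unit → unit → Type
unit → unit → Atom → Type
unit → unit → str → Type
unit → unit → str → Atom → Type
unit → unit → str → unit → Type
unit → unit → str → unit → Atom
unit → unit → str → unit → str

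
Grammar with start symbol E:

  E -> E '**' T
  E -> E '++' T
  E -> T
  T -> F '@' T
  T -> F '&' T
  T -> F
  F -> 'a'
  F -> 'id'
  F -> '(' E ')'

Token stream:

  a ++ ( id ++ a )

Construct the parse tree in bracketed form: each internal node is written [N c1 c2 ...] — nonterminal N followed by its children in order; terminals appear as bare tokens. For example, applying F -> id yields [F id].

E
E ++ T
T ++ T
F ++ T
a ++ T
a ++ F
a ++ ( E )
a ++ ( E ++ T )
a ++ ( T ++ T )
a ++ ( F ++ T )
a ++ ( id ++ T )
a ++ ( id ++ F )
a ++ ( id ++ a )

[E [E [T [F a]]] ++ [T [F ( [E [E [T [F id]]] ++ [T [F a]]] )]]]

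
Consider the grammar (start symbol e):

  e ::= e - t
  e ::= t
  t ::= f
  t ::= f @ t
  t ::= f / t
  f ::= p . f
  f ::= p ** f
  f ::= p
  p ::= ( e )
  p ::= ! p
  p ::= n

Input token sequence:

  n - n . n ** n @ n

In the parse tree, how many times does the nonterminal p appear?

5

[e [e [t [f [p n]]]] - [t [f [p n] . [f [p n] ** [f [p n]]]] @ [t [f [p n]]]]]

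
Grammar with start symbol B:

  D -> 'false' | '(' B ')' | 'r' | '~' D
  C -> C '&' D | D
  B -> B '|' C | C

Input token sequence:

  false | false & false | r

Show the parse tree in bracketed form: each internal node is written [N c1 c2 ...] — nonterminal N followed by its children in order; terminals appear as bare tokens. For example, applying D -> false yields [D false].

[B [B [B [C [D false]]] | [C [C [D false]] & [D false]]] | [C [D r]]]

B
B | C
B | C | C
C | C | C
D | C | C
false | C | C
false | C & D | C
false | D & D | C
false | false & D | C
false | false & false | C
false | false & false | D
false | false & false | r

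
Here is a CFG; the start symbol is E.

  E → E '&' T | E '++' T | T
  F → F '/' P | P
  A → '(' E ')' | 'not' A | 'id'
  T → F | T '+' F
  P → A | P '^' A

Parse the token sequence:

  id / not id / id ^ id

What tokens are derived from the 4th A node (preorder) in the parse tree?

id

[E [T [F [F [F [P [A id]]] / [P [A not [A id]]]] / [P [P [A id]] ^ [A id]]]]]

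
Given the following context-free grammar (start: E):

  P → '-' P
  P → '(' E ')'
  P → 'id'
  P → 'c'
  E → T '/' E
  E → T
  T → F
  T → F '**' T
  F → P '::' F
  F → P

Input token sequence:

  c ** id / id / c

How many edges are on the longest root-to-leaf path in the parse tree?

[E [T [F [P c]] ** [T [F [P id]]]] / [E [T [F [P id]]] / [E [T [F [P c]]]]]]

6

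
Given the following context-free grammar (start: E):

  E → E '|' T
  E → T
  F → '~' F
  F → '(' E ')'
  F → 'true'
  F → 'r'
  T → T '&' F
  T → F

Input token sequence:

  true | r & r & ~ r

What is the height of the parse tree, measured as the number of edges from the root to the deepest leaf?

5

[E [E [T [F true]]] | [T [T [T [F r]] & [F r]] & [F ~ [F r]]]]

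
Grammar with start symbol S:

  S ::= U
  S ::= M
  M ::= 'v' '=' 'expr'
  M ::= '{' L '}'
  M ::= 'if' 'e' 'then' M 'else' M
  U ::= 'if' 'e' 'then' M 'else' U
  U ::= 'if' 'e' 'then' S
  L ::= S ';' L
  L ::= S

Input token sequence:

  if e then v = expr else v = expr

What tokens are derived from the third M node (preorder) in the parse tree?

[S [M if e then [M v = expr] else [M v = expr]]]

v = expr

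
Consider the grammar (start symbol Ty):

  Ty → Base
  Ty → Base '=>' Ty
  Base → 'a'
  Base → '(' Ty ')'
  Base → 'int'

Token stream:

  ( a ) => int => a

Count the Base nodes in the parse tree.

4

[Ty [Base ( [Ty [Base a]] )] => [Ty [Base int] => [Ty [Base a]]]]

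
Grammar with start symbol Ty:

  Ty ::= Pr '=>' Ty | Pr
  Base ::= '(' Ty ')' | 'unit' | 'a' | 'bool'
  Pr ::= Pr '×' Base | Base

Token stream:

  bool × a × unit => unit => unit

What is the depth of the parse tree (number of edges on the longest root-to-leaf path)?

[Ty [Pr [Pr [Pr [Base bool]] × [Base a]] × [Base unit]] => [Ty [Pr [Base unit]] => [Ty [Pr [Base unit]]]]]

5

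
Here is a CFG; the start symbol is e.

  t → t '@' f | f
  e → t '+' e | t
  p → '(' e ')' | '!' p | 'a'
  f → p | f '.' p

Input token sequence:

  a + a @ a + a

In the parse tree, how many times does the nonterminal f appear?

4

[e [t [f [p a]]] + [e [t [t [f [p a]]] @ [f [p a]]] + [e [t [f [p a]]]]]]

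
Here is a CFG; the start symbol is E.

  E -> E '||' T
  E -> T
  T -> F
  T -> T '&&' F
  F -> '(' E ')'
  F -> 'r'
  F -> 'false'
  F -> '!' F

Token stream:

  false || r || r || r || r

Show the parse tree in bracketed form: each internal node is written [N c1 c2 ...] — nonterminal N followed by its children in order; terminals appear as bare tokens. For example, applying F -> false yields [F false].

E
E || T
E || T || T
E || T || T || T
E || T || T || T || T
T || T || T || T || T
F || T || T || T || T
false || T || T || T || T
false || F || T || T || T
false || r || T || T || T
false || r || F || T || T
false || r || r || T || T
false || r || r || F || T
false || r || r || r || T
false || r || r || r || F
false || r || r || r || r

[E [E [E [E [E [T [F false]]] || [T [F r]]] || [T [F r]]] || [T [F r]]] || [T [F r]]]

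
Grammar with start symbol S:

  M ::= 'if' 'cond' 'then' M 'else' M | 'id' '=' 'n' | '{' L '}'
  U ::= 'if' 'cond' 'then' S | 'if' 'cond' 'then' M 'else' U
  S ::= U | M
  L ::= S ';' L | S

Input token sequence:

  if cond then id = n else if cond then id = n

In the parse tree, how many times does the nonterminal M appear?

2

[S [U if cond then [M id = n] else [U if cond then [S [M id = n]]]]]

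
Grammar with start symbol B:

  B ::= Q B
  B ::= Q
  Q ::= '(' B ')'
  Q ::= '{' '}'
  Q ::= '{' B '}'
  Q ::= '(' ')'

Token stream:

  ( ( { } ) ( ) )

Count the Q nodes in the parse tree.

4

[B [Q ( [B [Q ( [B [Q { }]] )] [B [Q ( )]]] )]]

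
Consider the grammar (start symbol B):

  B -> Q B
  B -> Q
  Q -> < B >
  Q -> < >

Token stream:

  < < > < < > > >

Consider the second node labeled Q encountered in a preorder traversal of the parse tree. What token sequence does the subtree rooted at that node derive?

< >

[B [Q < [B [Q < >] [B [Q < [B [Q < >]] >]]] >]]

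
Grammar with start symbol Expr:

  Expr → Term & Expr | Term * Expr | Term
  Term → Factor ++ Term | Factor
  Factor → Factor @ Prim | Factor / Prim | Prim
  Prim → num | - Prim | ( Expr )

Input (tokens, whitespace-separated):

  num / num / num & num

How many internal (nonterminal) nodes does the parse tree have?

12

[Expr [Term [Factor [Factor [Factor [Prim num]] / [Prim num]] / [Prim num]]] & [Expr [Term [Factor [Prim num]]]]]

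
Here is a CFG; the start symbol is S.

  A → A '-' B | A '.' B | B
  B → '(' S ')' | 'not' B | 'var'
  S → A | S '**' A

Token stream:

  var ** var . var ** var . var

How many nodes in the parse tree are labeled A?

[S [S [S [A [B var]]] ** [A [A [B var]] . [B var]]] ** [A [A [B var]] . [B var]]]

5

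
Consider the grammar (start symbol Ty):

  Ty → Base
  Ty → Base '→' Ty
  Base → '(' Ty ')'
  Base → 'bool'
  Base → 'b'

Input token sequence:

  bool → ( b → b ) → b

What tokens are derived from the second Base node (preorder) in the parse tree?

[Ty [Base bool] → [Ty [Base ( [Ty [Base b] → [Ty [Base b]]] )] → [Ty [Base b]]]]

( b → b )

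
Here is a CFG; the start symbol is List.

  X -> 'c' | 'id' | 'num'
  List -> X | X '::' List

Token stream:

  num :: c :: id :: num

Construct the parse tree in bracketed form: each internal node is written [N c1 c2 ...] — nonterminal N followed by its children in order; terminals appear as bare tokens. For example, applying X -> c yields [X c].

List
X :: List
num :: List
num :: X :: List
num :: c :: List
num :: c :: X :: List
num :: c :: id :: List
num :: c :: id :: X
num :: c :: id :: num

[List [X num] :: [List [X c] :: [List [X id] :: [List [X num]]]]]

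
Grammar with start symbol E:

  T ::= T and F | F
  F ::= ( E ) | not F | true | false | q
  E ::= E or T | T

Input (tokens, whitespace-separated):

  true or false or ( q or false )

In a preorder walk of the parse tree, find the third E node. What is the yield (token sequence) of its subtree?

[E [E [E [T [F true]]] or [T [F false]]] or [T [F ( [E [E [T [F q]]] or [T [F false]]] )]]]

true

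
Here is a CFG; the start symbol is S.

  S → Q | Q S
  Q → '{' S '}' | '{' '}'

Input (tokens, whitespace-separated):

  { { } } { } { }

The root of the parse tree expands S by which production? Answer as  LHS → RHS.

[S [Q { [S [Q { }]] }] [S [Q { }] [S [Q { }]]]]

S → Q S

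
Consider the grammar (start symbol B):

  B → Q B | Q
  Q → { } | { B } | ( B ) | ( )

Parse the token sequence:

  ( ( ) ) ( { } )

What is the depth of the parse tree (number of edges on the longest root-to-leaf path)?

[B [Q ( [B [Q ( )]] )] [B [Q ( [B [Q { }]] )]]]

5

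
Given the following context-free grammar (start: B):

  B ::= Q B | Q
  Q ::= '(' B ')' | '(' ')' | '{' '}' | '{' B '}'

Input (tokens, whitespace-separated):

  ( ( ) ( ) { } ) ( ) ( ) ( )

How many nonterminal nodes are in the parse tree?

14

[B [Q ( [B [Q ( )] [B [Q ( )] [B [Q { }]]]] )] [B [Q ( )] [B [Q ( )] [B [Q ( )]]]]]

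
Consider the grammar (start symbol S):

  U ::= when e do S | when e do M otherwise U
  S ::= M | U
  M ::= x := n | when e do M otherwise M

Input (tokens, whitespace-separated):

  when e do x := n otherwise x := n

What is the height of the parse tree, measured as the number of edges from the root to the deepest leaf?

3

[S [M when e do [M x := n] otherwise [M x := n]]]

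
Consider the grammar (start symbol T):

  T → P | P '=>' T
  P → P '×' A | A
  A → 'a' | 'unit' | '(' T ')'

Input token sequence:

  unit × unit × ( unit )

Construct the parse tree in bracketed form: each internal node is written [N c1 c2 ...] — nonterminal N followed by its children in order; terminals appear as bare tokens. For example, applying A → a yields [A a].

T
P
P × A
P × A × A
A × A × A
unit × A × A
unit × unit × A
unit × unit × ( T )
unit × unit × ( P )
unit × unit × ( A )
unit × unit × ( unit )

[T [P [P [P [A unit]] × [A unit]] × [A ( [T [P [A unit]]] )]]]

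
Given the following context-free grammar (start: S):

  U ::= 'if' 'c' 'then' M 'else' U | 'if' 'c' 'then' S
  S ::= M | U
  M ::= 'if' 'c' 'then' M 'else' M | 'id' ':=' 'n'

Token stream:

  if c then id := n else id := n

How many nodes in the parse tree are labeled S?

1

[S [M if c then [M id := n] else [M id := n]]]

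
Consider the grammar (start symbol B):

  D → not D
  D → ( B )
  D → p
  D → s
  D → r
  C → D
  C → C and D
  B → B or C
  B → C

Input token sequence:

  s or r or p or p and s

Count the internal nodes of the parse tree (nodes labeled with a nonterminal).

[B [B [B [B [C [D s]]] or [C [D r]]] or [C [D p]]] or [C [C [D p]] and [D s]]]

14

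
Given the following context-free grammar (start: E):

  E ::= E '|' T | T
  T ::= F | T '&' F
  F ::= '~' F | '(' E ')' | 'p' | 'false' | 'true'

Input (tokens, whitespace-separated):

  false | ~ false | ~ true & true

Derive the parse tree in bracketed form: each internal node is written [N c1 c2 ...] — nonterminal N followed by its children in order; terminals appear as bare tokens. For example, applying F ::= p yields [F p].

E
E | T
E | T | T
T | T | T
F | T | T
false | T | T
false | F | T
false | ~ F | T
false | ~ false | T
false | ~ false | T & F
false | ~ false | F & F
false | ~ false | ~ F & F
false | ~ false | ~ true & F
false | ~ false | ~ true & true

[E [E [E [T [F false]]] | [T [F ~ [F false]]]] | [T [T [F ~ [F true]]] & [F true]]]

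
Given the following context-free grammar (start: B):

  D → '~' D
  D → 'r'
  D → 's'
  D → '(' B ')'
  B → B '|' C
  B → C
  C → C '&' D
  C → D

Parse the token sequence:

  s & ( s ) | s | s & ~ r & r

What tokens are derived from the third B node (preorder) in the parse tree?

[B [B [B [C [C [D s]] & [D ( [B [C [D s]]] )]]] | [C [D s]]] | [C [C [C [D s]] & [D ~ [D r]]] & [D r]]]

s & ( s )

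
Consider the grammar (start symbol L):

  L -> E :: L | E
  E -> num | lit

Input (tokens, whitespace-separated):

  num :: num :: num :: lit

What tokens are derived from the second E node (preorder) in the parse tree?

[L [E num] :: [L [E num] :: [L [E num] :: [L [E lit]]]]]

num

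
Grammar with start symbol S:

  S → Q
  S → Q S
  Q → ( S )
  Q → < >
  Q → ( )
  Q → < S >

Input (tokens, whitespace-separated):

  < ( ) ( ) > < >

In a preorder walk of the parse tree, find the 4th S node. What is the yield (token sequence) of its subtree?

< >

[S [Q < [S [Q ( )] [S [Q ( )]]] >] [S [Q < >]]]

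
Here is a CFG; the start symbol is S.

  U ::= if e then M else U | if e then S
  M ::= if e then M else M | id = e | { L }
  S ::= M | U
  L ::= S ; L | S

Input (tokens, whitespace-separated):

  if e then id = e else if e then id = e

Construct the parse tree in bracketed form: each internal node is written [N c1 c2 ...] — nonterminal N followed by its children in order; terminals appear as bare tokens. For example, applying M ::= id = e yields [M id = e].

[S [U if e then [M id = e] else [U if e then [S [M id = e]]]]]

S
U
if e then M else U
if e then id = e else U
if e then id = e else if e then S
if e then id = e else if e then M
if e then id = e else if e then id = e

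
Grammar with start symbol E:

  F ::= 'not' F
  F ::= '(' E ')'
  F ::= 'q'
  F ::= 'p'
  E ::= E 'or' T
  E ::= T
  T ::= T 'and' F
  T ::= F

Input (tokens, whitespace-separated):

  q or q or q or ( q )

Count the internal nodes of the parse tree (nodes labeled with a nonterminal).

[E [E [E [E [T [F q]]] or [T [F q]]] or [T [F q]]] or [T [F ( [E [T [F q]]] )]]]

15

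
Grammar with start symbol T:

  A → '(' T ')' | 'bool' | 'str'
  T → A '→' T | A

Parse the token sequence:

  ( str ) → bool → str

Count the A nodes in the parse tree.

4

[T [A ( [T [A str]] )] → [T [A bool] → [T [A str]]]]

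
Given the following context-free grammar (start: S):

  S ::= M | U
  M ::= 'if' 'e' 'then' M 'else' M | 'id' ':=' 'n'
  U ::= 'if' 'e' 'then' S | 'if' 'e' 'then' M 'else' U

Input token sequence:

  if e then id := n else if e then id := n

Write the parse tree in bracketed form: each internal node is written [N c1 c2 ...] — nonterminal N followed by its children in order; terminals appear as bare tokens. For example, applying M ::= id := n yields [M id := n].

S
U
if e then M else U
if e then id := n else U
if e then id := n else if e then S
if e then id := n else if e then M
if e then id := n else if e then id := n

[S [U if e then [M id := n] else [U if e then [S [M id := n]]]]]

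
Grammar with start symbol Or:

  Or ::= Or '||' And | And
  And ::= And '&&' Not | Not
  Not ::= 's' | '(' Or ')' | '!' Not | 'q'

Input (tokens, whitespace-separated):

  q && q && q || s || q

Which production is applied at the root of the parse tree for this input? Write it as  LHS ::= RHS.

Or ::= Or '||' And

[Or [Or [Or [And [And [And [Not q]] && [Not q]] && [Not q]]] || [And [Not s]]] || [And [Not q]]]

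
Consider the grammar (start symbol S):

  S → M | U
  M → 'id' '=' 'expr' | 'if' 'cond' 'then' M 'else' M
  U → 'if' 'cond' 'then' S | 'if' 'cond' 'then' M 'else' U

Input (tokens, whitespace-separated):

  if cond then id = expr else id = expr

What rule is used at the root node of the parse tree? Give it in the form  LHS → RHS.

[S [M if cond then [M id = expr] else [M id = expr]]]

S → M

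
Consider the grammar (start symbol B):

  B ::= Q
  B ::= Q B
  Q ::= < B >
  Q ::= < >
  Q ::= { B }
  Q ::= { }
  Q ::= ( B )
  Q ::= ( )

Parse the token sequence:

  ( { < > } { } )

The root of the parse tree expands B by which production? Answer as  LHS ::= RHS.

[B [Q ( [B [Q { [B [Q < >]] }] [B [Q { }]]] )]]

B ::= Q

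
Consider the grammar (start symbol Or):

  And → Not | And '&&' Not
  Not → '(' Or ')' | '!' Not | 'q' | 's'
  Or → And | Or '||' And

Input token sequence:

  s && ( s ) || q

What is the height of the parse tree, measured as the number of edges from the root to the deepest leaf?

[Or [Or [And [And [Not s]] && [Not ( [Or [And [Not s]]] )]]] || [And [Not q]]]

7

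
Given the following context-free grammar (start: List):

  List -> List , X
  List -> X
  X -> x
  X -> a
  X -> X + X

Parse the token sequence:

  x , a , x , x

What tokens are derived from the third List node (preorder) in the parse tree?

[List [List [List [List [X x]] , [X a]] , [X x]] , [X x]]

x , a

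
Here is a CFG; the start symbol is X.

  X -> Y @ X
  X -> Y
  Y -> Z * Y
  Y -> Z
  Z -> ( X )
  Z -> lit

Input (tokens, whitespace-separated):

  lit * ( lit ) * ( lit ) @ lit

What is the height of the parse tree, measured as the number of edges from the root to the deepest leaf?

[X [Y [Z lit] * [Y [Z ( [X [Y [Z lit]]] )] * [Y [Z ( [X [Y [Z lit]]] )]]]] @ [X [Y [Z lit]]]]

8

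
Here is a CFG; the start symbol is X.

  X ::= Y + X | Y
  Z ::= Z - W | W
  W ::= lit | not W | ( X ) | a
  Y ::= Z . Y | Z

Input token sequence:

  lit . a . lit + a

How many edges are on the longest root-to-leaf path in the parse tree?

[X [Y [Z [W lit]] . [Y [Z [W a]] . [Y [Z [W lit]]]]] + [X [Y [Z [W a]]]]]

6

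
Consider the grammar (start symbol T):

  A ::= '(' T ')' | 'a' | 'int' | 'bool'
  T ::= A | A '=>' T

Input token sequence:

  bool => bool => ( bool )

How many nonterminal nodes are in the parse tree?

8

[T [A bool] => [T [A bool] => [T [A ( [T [A bool]] )]]]]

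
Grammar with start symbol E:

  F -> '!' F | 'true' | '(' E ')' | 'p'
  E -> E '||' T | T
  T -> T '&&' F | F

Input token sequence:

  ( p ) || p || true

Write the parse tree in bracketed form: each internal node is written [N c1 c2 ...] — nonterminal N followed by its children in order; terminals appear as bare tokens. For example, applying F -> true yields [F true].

[E [E [E [T [F ( [E [T [F p]]] )]]] || [T [F p]]] || [T [F true]]]

E
E || T
E || T || T
T || T || T
F || T || T
( E ) || T || T
( T ) || T || T
( F ) || T || T
( p ) || T || T
( p ) || F || T
( p ) || p || T
( p ) || p || F
( p ) || p || true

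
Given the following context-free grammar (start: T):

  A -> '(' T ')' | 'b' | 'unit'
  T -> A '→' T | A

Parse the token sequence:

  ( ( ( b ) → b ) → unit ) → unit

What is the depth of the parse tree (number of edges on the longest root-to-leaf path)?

[T [A ( [T [A ( [T [A ( [T [A b]] )] → [T [A b]]] )] → [T [A unit]]] )] → [T [A unit]]]

8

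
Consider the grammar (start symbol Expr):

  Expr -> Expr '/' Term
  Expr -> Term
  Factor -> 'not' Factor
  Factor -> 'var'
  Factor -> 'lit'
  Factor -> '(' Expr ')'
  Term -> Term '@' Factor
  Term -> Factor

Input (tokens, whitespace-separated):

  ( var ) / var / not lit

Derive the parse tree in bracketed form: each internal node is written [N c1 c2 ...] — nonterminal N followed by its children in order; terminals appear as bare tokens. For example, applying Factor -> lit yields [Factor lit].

Expr
Expr / Term
Expr / Term / Term
Term / Term / Term
Factor / Term / Term
( Expr ) / Term / Term
( Term ) / Term / Term
( Factor ) / Term / Term
( var ) / Term / Term
( var ) / Factor / Term
( var ) / var / Term
( var ) / var / Factor
( var ) / var / not Factor
( var ) / var / not lit

[Expr [Expr [Expr [Term [Factor ( [Expr [Term [Factor var]]] )]]] / [Term [Factor var]]] / [Term [Factor not [Factor lit]]]]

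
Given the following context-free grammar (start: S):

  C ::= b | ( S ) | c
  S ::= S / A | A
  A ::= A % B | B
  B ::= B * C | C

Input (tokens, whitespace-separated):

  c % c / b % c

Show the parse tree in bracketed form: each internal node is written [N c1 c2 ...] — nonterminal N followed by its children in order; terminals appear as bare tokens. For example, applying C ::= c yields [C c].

[S [S [A [A [B [C c]]] % [B [C c]]]] / [A [A [B [C b]]] % [B [C c]]]]

S
S / A
A / A
A % B / A
B % B / A
C % B / A
c % B / A
c % C / A
c % c / A
c % c / A % B
c % c / B % B
c % c / C % B
c % c / b % B
c % c / b % C
c % c / b % c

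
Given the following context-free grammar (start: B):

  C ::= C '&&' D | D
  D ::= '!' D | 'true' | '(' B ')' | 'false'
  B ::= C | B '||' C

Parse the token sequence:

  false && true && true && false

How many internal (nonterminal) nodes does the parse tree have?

9

[B [C [C [C [C [D false]] && [D true]] && [D true]] && [D false]]]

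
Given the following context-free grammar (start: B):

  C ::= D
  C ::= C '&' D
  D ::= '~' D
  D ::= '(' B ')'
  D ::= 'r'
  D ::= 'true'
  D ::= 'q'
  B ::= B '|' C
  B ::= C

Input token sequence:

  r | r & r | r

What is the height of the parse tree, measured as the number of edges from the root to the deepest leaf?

[B [B [B [C [D r]]] | [C [C [D r]] & [D r]]] | [C [D r]]]

5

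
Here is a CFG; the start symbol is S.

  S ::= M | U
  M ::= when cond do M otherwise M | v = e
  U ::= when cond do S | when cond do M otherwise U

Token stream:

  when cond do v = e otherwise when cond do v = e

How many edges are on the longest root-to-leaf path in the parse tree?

5

[S [U when cond do [M v = e] otherwise [U when cond do [S [M v = e]]]]]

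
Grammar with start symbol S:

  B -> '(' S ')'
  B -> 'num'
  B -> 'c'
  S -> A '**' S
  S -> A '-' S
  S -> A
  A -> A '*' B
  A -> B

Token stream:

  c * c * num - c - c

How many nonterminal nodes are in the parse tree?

[S [A [A [A [B c]] * [B c]] * [B num]] - [S [A [B c]] - [S [A [B c]]]]]

13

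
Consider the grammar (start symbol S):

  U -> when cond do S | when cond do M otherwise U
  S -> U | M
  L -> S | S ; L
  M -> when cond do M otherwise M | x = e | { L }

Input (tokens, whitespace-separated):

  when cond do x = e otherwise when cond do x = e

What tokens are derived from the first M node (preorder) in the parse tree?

[S [U when cond do [M x = e] otherwise [U when cond do [S [M x = e]]]]]

x = e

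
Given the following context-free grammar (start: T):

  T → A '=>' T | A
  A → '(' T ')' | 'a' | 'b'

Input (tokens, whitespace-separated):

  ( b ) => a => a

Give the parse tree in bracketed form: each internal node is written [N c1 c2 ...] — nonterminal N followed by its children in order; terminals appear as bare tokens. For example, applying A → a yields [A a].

[T [A ( [T [A b]] )] => [T [A a] => [T [A a]]]]

T
A => T
( T ) => T
( A ) => T
( b ) => T
( b ) => A => T
( b ) => a => T
( b ) => a => A
( b ) => a => a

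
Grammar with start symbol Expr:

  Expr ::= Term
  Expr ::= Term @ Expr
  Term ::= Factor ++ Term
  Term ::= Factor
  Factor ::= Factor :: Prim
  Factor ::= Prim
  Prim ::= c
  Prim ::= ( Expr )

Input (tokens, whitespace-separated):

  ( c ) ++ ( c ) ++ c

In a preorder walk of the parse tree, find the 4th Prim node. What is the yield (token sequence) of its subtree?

[Expr [Term [Factor [Prim ( [Expr [Term [Factor [Prim c]]]] )]] ++ [Term [Factor [Prim ( [Expr [Term [Factor [Prim c]]]] )]] ++ [Term [Factor [Prim c]]]]]]

c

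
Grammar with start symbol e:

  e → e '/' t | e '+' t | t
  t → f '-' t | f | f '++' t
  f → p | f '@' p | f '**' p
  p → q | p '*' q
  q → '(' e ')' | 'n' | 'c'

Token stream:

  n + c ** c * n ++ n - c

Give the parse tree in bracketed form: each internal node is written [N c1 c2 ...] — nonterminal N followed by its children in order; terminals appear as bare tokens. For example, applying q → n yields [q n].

e
e + t
t + t
f + t
p + t
q + t
n + t
n + f ++ t
n + f ** p ++ t
n + p ** p ++ t
n + q ** p ++ t
n + c ** p ++ t
n + c ** p * q ++ t
n + c ** q * q ++ t
n + c ** c * q ++ t
n + c ** c * n ++ t
n + c ** c * n ++ f - t
n + c ** c * n ++ p - t
n + c ** c * n ++ q - t
n + c ** c * n ++ n - t
n + c ** c * n ++ n - f
n + c ** c * n ++ n - p
n + c ** c * n ++ n - q
n + c ** c * n ++ n - c

[e [e [t [f [p [q n]]]]] + [t [f [f [p [q c]]] ** [p [p [q c]] * [q n]]] ++ [t [f [p [q n]]] - [t [f [p [q c]]]]]]]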